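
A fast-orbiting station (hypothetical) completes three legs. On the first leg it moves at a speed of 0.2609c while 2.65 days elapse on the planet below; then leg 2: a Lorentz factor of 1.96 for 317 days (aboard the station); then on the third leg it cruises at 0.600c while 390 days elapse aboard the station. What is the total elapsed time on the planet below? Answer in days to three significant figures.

Leg 1: 2.65 days is already measured on the planet below.
Leg 2: γ = 1.96; Δt_2 = 1.960 × 317 = 621.3 days.
Leg 3: γ = 1/√(1 − 0.600²) = 5/4 = 1.250; Δt_3 = 1.250 × 390 = 487.5 days.
Total: 2.650 + 621.3 + 487.5 days.

Δt = 1110 days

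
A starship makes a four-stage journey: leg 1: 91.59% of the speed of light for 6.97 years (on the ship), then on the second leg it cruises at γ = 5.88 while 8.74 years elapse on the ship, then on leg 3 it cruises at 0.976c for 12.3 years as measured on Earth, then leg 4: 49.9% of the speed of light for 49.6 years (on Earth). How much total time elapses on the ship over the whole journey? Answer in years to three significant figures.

τ = 61.4 years

Leg 1: 6.97 years is already measured on the ship.
Leg 2: 8.74 years is already measured on the ship.
Leg 3: γ = 1/√(1 − 0.976²) = 1/√0.04742 = 4.592; τ_3 = 12.3/4.592 = 2.679 years.
Leg 4: β = 0.499; γ = 1/√(1 − 0.499²) = 1/√0.7510 = 1.154; τ_4 = 49.6/1.154 = 42.98 years.
Total: 6.970 + 8.740 + 2.679 + 42.98 years.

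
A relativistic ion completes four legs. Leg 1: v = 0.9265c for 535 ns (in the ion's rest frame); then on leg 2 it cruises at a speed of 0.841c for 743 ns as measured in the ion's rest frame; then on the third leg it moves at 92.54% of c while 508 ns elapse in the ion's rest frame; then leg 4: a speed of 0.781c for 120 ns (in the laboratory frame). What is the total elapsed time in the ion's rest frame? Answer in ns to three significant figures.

τ = 1860 ns

Leg 1: 535 ns is already measured in the ion's rest frame.
Leg 2: 743 ns is already measured in the ion's rest frame.
Leg 3: 508 ns is already measured in the ion's rest frame.
Leg 4: γ = 1/√(1 − 0.781²) = 1/√0.3900 = 1.601; τ_4 = 120/1.601 = 74.94 ns.
Total: 535.0 + 743.0 + 508.0 + 74.94 ns.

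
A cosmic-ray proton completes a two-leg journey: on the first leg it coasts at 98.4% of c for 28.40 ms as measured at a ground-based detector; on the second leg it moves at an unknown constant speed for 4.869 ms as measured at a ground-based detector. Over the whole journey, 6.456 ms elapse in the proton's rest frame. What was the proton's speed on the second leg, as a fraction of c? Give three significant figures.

Leg 1: β = 0.984; γ = 1/√(1 − 0.984²) = 1/√0.03174 = 5.613; τ_1 = 28.40/5.613 = 5.060 ms.
Leg 2: speed unknown; τ_2 = 4.869/γ_2.
Total proper time: 5.060 + τ_2 = 6.456, so τ_2 = 6.456 − 5.060 = 1.396 ms.
γ_2 = 4.869/1.396 = 3.488; β = √(1 − 1/γ²) = √0.9178.

β = 0.958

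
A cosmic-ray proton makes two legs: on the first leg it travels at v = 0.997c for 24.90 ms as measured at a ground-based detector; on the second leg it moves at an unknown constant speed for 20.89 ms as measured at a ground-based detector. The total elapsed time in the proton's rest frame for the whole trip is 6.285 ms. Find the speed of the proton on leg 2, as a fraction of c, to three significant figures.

β = 0.978

Leg 1: γ = 1/√(1 − 0.997²) = 1/√0.005991 = 12.92; τ_1 = 24.90/12.92 = 1.927 ms.
Leg 2: speed unknown; τ_2 = 20.89/γ_2.
Total proper time: 1.927 + τ_2 = 6.285, so τ_2 = 6.285 − 1.927 = 4.358 ms.
γ_2 = 20.89/4.358 = 4.794; β = √(1 − 1/γ²) = √0.9565.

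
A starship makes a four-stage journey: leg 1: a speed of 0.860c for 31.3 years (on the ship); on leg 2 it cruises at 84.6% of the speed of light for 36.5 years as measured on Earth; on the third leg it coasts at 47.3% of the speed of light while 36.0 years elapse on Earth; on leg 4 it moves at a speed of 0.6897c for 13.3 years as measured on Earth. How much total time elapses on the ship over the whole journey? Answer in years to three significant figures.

τ = 92.1 years

Leg 1: 31.3 years is already measured on the ship.
Leg 2: β = 0.846; γ = 1/√(1 − 0.846²) = 1/√0.2843 = 1.876; τ_2 = 36.5/1.876 = 19.46 years.
Leg 3: β = 0.473; γ = 1/√(1 − 0.473²) = 1/√0.7763 = 1.135; τ_3 = 36.0/1.135 = 31.72 years.
Leg 4: γ = 1/√(1 − 0.6897²) = 1/√0.5243 = 1.381; τ_4 = 13.3/1.381 = 9.630 years.
Total: 31.30 + 19.46 + 31.72 + 9.630 years.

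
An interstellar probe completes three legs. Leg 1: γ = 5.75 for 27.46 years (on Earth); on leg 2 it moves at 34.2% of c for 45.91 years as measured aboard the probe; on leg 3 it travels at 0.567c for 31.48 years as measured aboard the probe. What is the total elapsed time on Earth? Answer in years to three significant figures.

Δt = 115 years

Leg 1: 27.46 years is already measured on Earth.
Leg 2: β = 0.342; γ = 1/√(1 − 0.342²) = 1/√0.8830 = 1.064; Δt_2 = 1.064 × 45.91 = 48.86 years.
Leg 3: γ = 1/√(1 − 0.567²) = 1/√0.6785 = 1.214; Δt_3 = 1.214 × 31.48 = 38.22 years.
Total: 27.46 + 48.86 + 38.22 years.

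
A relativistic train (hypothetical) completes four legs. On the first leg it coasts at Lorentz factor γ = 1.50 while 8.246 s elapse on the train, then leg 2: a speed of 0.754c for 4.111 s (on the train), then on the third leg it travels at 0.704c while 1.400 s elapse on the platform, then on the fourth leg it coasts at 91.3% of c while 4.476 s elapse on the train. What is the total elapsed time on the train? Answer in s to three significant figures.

Leg 1: 8.246 s is already measured on the train.
Leg 2: 4.111 s is already measured on the train.
Leg 3: γ = 1/√(1 − 0.704²) = 1/√0.5044 = 1.408; τ_3 = 1.400/1.408 = 0.9943 s.
Leg 4: 4.476 s is already measured on the train.
Total: 8.246 + 4.111 + 0.9943 + 4.476 s.

τ = 17.8 s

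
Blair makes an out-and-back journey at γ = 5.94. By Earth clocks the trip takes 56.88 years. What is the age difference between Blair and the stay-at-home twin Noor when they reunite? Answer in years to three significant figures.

Δt − τ = 47.3 years

γ = 5.94
Blair's elapsed proper time: τ = 56.88/5.940 = 9.576 years.
Age gap = Δt − τ = 56.88 − 9.576 years.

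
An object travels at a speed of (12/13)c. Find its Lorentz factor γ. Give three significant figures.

γ = 1/√(1 − (12/13)²) = 13/5 = 2.600

γ = 2.60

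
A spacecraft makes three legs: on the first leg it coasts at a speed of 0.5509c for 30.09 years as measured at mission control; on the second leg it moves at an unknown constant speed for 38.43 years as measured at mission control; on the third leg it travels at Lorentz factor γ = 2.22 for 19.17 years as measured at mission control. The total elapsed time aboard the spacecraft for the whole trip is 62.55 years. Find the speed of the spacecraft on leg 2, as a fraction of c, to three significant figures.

Leg 1: γ = 1/√(1 − 0.5509²) = 1/√0.6965 = 1.198; τ_1 = 30.09/1.198 = 25.11 years.
Leg 2: speed unknown; τ_2 = 38.43/γ_2.
Leg 3: γ = 2.22; τ_3 = 19.17/2.220 = 8.635 years.
Total proper time: 25.11 + τ_2 + 8.635 = 62.55, so τ_2 = 62.55 − 33.75 = 28.80 years.
γ_2 = 38.43/28.80 = 1.334; β = √(1 − 1/γ²) = √0.4383.

β = 0.662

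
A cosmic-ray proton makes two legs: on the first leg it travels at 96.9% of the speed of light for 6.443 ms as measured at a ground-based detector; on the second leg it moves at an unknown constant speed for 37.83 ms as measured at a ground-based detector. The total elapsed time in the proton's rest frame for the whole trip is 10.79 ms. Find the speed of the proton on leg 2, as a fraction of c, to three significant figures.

β = 0.970

Leg 1: β = 0.969; γ = 1/√(1 − 0.969²) = 1/√0.06104 = 4.048; τ_1 = 6.443/4.048 = 1.592 ms.
Leg 2: speed unknown; τ_2 = 37.83/γ_2.
Total proper time: 1.592 + τ_2 = 10.79, so τ_2 = 10.79 − 1.592 = 9.198 ms.
γ_2 = 37.83/9.198 = 4.113; β = √(1 − 1/γ²) = √0.9409.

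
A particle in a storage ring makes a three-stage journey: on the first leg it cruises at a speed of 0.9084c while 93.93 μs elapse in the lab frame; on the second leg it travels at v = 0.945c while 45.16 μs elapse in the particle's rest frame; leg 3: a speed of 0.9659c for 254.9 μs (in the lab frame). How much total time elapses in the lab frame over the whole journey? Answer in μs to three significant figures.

Leg 1: 93.93 μs is already measured in the lab frame.
Leg 2: γ = 1/√(1 − 0.945²) = 1/√0.1070 = 3.057; Δt_2 = 3.057 × 45.16 = 138.1 μs.
Leg 3: 254.9 μs is already measured in the lab frame.
Total: 93.93 + 138.1 + 254.9 μs.

Δt = 487 μs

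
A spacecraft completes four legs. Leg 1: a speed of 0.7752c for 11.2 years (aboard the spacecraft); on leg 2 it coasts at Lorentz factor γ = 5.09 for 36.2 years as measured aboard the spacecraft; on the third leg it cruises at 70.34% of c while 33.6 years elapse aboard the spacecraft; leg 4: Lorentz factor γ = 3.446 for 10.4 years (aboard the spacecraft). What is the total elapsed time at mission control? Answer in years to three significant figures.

Leg 1: γ = 1/√(1 − 0.7752²) = 1/√0.3991 = 1.583; Δt_1 = 1.583 × 11.2 = 17.73 years.
Leg 2: γ = 5.09; Δt_2 = 5.090 × 36.2 = 184.3 years.
Leg 3: β = 0.7034; γ = 1/√(1 − 0.7034²) = 1/√0.5052 = 1.407; Δt_3 = 1.407 × 33.6 = 47.27 years.
Leg 4: γ = 3.446; Δt_4 = 3.446 × 10.4 = 35.84 years.
Total: 17.73 + 184.3 + 47.27 + 35.84 years.

Δt = 285 years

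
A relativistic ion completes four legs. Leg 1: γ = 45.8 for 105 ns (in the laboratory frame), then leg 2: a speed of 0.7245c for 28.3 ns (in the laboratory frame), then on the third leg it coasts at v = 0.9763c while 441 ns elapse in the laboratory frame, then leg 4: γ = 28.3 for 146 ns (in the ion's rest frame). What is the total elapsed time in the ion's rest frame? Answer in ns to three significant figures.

τ = 263 ns

Leg 1: γ = 45.8; τ_1 = 105/45.80 = 2.293 ns.
Leg 2: γ = 1/√(1 − 0.7245²) = 1/√0.4751 = 1.451; τ_2 = 28.3/1.451 = 19.51 ns.
Leg 3: γ = 1/√(1 − 0.9763²) = 1/√0.04684 = 4.621; τ_3 = 441/4.621 = 95.44 ns.
Leg 4: 146 ns is already measured in the ion's rest frame.
Total: 2.293 + 19.51 + 95.44 + 146.0 ns.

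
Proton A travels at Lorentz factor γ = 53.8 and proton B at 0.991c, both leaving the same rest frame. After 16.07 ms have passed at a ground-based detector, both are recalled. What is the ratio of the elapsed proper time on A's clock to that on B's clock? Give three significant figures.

A: γ = 53.8. B: γ = 1/√(1 − 0.991²) = 1/√0.01792 = 7.470.
τ_A/τ_B = γ_B/γ_A = 7.470/53.80 = 0.1389, so τ_A/τ_B = 0.1389.

τ_A/τ_B = 0.139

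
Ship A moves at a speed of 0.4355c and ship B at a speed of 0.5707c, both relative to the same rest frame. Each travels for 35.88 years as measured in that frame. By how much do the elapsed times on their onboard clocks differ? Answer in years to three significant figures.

|τ_A − τ_B| = 2.84 years

A: γ = 1/√(1 − 0.4355²) = 1/√0.8103 = 1.111; τ_A = 35.88/1.111 = 32.30 years.
B: γ = 1/√(1 − 0.5707²) = 1/√0.6743 = 1.218; τ_B = 35.88/1.218 = 29.46 years.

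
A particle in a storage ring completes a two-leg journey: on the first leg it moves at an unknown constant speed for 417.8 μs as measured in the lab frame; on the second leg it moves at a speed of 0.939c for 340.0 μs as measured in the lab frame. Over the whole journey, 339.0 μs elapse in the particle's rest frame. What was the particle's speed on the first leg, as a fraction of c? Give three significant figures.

Leg 1: speed unknown; τ_1 = 417.8/γ_1.
Leg 2: γ = 1/√(1 − 0.939²) = 1/√0.1183 = 2.908; τ_2 = 340.0/2.908 = 116.9 μs.
Total proper time: τ_1 + 116.9 = 339.0, so τ_1 = 339.0 − 116.9 = 222.1 μs.
γ_1 = 417.8/222.1 = 1.881; β = √(1 − 1/γ²) = √0.7175.

β = 0.847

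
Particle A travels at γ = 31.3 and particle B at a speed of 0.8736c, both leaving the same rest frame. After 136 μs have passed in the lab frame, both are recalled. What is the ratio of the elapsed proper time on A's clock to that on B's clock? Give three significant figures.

A: γ = 31.3. B: γ = 1/√(1 − 0.8736²) = 1/√0.2368 = 2.055.
τ_A/τ_B = γ_B/γ_A = 2.055/31.30 = 0.06565, so τ_A/τ_B = 0.06565.

τ_A/τ_B = 0.0657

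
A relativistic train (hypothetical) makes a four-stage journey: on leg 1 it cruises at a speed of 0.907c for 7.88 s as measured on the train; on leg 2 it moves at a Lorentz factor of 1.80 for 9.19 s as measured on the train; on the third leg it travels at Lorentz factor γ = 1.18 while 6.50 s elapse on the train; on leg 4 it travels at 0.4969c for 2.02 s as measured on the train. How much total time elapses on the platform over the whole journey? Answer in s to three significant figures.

Δt = 45.3 s

Leg 1: γ = 1/√(1 − 0.907²) = 1/√0.1774 = 2.375; Δt_1 = 2.375 × 7.88 = 18.71 s.
Leg 2: γ = 1.80; Δt_2 = 1.800 × 9.19 = 16.54 s.
Leg 3: γ = 1.18; Δt_3 = 1.180 × 6.50 = 7.670 s.
Leg 4: γ = 1/√(1 − 0.4969²) = 1/√0.7531 = 1.152; Δt_4 = 1.152 × 2.02 = 2.328 s.
Total: 18.71 + 16.54 + 7.670 + 2.328 s.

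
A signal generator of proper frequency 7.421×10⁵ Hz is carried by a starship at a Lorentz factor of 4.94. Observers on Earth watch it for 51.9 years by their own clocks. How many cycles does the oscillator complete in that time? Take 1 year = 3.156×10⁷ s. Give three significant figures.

N = 2.46×10¹⁴

γ = 4.94
During 51.9 years of lab time, the oscillator's proper time advances by τ = Δt/γ = 51.9/4.940 = 10.51 years = 3.316×10⁸ s.
N = f × τ = 7.421×10⁵ × 3.316×10⁸ = 2.461×10¹⁴.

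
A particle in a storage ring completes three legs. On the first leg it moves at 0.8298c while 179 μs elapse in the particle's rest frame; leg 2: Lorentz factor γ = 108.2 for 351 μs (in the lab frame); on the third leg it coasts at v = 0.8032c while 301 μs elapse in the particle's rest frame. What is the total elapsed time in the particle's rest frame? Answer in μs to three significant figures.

τ = 483 μs

Leg 1: 179 μs is already measured in the particle's rest frame.
Leg 2: γ = 108.2; τ_2 = 351/108.2 = 3.244 μs.
Leg 3: 301 μs is already measured in the particle's rest frame.
Total: 179.0 + 3.244 + 301.0 μs.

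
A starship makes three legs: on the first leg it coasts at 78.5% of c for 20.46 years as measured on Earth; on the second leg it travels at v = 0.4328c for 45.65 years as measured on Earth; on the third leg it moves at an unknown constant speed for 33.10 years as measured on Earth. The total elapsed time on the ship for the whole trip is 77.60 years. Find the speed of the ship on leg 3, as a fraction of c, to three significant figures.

Leg 1: β = 0.785; γ = 1/√(1 − 0.785²) = 1/√0.3838 = 1.614; τ_1 = 20.46/1.614 = 12.67 years.
Leg 2: γ = 1/√(1 − 0.4328²) = 1/√0.8127 = 1.109; τ_2 = 45.65/1.109 = 41.15 years.
Leg 3: speed unknown; τ_3 = 33.10/γ_3.
Total proper time: 12.67 + 41.15 + τ_3 = 77.60, so τ_3 = 77.60 − 53.83 = 23.77 years.
γ_3 = 33.10/23.77 = 1.392; β = √(1 − 1/γ²) = √0.4842.

β = 0.696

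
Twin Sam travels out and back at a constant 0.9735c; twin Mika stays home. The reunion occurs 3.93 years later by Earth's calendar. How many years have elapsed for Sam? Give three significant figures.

τ = 0.899 years

γ = 1/√(1 − 0.9735²) = 1/√0.05230 = 4.373
Sam's clock measures proper time along the trip: τ = Δt/γ = 3.93/4.373 years.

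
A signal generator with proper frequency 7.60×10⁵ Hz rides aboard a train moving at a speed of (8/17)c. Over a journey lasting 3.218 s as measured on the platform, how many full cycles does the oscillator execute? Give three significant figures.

γ = 1/√(1 − (8/17)²) = 17/15 ≈ 1.133
The oscillator's own cycle count is N = f × τ where τ is the proper time on the train. τ = Δt/γ = 3.218/1.133 = 2.839 s = 2.839×10⁰ s.
N = 7.60×10⁵ × 2.839×10⁰ = 2.158×10⁶.

N = 2.16×10⁶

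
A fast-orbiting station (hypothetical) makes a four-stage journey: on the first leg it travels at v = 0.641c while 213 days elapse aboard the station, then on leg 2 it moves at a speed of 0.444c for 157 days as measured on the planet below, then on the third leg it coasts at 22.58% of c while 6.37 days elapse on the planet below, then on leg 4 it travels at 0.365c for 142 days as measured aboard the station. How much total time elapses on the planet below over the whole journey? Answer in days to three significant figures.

Leg 1: γ = 1/√(1 − 0.641²) = 1/√0.5891 = 1.303; Δt_1 = 1.303 × 213 = 277.5 days.
Leg 2: 157 days is already measured on the planet below.
Leg 3: 6.37 days is already measured on the planet below.
Leg 4: γ = 1/√(1 − 0.365²) = 1/√0.8668 = 1.074; Δt_4 = 1.074 × 142 = 152.5 days.
Total: 277.5 + 157.0 + 6.370 + 152.5 days.

Δt = 593 days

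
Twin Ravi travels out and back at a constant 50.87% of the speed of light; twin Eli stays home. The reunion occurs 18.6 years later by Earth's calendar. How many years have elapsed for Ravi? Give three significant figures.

τ = 16.0 years

β = 0.5087; γ = 1/√(1 − 0.5087²) = 1/√0.7412 = 1.162
Ravi's clock measures proper time along the trip: τ = Δt/γ = 18.6/1.162 years.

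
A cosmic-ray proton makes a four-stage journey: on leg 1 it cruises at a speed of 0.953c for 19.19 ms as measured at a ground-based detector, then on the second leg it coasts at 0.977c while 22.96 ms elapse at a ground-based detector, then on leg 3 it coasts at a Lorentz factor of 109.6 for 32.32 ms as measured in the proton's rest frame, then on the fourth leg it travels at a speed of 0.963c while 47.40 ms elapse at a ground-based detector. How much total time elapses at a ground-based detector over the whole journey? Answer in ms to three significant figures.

Leg 1: 19.19 ms is already measured at a ground-based detector.
Leg 2: 22.96 ms is already measured at a ground-based detector.
Leg 3: γ = 109.6; Δt_3 = 109.6 × 32.32 = 3542 ms.
Leg 4: 47.40 ms is already measured at a ground-based detector.
Total: 19.19 + 22.96 + 3542 + 47.40 ms.

Δt = 3630 ms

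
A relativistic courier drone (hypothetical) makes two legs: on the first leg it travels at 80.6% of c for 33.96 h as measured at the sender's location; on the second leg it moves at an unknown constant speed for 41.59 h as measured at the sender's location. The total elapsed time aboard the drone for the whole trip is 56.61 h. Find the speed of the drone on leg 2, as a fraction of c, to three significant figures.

β = 0.479

Leg 1: β = 0.806; γ = 1/√(1 − 0.806²) = 1/√0.3504 = 1.689; τ_1 = 33.96/1.689 = 20.10 h.
Leg 2: speed unknown; τ_2 = 41.59/γ_2.
Total proper time: 20.10 + τ_2 = 56.61, so τ_2 = 56.61 − 20.10 = 36.51 h.
γ_2 = 41.59/36.51 = 1.139; β = √(1 − 1/γ²) = √0.2294.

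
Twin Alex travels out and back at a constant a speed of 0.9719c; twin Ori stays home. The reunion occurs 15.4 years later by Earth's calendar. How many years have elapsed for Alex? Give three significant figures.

τ = 3.63 years

γ = 1/√(1 − 0.9719²) = 1/√0.05541 = 4.248
Alex's clock measures proper time along the trip: τ = Δt/γ = 15.4/4.248 years.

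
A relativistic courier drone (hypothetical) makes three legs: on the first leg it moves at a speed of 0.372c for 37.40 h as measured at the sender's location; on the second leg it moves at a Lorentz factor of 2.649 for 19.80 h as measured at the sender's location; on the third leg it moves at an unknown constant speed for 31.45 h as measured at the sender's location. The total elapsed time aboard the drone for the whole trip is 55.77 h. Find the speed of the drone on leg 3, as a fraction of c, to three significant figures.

β = 0.902

Leg 1: γ = 1/√(1 − 0.372²) = 1/√0.8616 = 1.077; τ_1 = 37.40/1.077 = 34.72 h.
Leg 2: γ = 2.649; τ_2 = 19.80/2.649 = 7.475 h.
Leg 3: speed unknown; τ_3 = 31.45/γ_3.
Total proper time: 34.72 + 7.475 + τ_3 = 55.77, so τ_3 = 55.77 − 42.19 = 13.58 h.
γ_3 = 31.45/13.58 = 2.316; β = √(1 − 1/γ²) = √0.8136.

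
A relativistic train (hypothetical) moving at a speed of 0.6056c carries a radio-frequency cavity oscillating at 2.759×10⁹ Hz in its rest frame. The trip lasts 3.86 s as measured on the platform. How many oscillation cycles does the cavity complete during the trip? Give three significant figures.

γ = 1/√(1 − 0.6056²) = 1/√0.6332 = 1.257
The oscillator's own cycle count is N = f × τ where τ is the proper time on the train. τ = Δt/γ = 3.86/1.257 = 3.072 s = 3.072×10⁰ s.
N = 2.759×10⁹ × 3.072×10⁰ = 8.475×10⁹.

N = 8.47×10⁹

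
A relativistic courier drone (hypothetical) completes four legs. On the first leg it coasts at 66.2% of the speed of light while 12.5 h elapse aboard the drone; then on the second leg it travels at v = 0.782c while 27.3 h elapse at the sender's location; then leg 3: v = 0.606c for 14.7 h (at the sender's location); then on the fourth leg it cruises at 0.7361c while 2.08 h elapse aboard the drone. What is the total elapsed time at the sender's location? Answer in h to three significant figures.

Leg 1: β = 0.662; γ = 1/√(1 − 0.662²) = 1/√0.5618 = 1.334; Δt_1 = 1.334 × 12.5 = 16.68 h.
Leg 2: 27.3 h is already measured at the sender's location.
Leg 3: 14.7 h is already measured at the sender's location.
Leg 4: γ = 1/√(1 − 0.7361²) = 1/√0.4582 = 1.477; Δt_4 = 1.477 × 2.08 = 3.073 h.
Total: 16.68 + 27.30 + 14.70 + 3.073 h.

Δt = 61.8 h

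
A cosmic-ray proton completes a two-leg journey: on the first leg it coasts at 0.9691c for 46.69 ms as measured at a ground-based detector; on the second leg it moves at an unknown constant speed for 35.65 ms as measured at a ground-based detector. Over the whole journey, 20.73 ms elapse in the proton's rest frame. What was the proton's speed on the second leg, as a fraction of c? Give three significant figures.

β = 0.966

Leg 1: γ = 1/√(1 − 0.9691²) = 1/√0.06085 = 4.054; τ_1 = 46.69/4.054 = 11.52 ms.
Leg 2: speed unknown; τ_2 = 35.65/γ_2.
Total proper time: 11.52 + τ_2 = 20.73, so τ_2 = 20.73 − 11.52 = 9.213 ms.
γ_2 = 35.65/9.213 = 3.870; β = √(1 − 1/γ²) = √0.9332.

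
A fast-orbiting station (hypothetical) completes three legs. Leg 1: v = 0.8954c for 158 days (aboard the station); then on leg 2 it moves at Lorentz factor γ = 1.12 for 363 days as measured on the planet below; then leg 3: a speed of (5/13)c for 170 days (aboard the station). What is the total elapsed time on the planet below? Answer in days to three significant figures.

Leg 1: γ = 1/√(1 − 0.8954²) = 1/√0.1983 = 2.246; Δt_1 = 2.246 × 158 = 354.8 days.
Leg 2: 363 days is already measured on the planet below.
Leg 3: γ = 1/√(1 − (5/13)²) = 13/12 ≈ 1.083; Δt_3 = 1.083 × 170 = 184.2 days.
Total: 354.8 + 363.0 + 184.2 days.

Δt = 902 days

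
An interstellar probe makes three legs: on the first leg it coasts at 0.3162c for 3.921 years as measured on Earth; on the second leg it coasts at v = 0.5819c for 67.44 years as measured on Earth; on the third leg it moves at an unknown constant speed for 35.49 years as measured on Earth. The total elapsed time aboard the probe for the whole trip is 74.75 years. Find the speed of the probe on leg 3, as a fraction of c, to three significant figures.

Leg 1: γ = 1/√(1 − 0.3162²) = 1/√0.9000 = 1.054; τ_1 = 3.921/1.054 = 3.720 years.
Leg 2: γ = 1/√(1 − 0.5819²) = 1/√0.6614 = 1.230; τ_2 = 67.44/1.230 = 54.85 years.
Leg 3: speed unknown; τ_3 = 35.49/γ_3.
Total proper time: 3.720 + 54.85 + τ_3 = 74.75, so τ_3 = 74.75 − 58.57 = 16.18 years.
γ_3 = 35.49/16.18 = 2.193; β = √(1 − 1/γ²) = √0.7921.

β = 0.890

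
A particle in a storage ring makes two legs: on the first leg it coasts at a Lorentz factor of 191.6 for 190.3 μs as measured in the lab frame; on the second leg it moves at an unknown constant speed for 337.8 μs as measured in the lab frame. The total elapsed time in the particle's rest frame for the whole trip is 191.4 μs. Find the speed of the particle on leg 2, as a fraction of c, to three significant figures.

β = 0.826

Leg 1: γ = 191.6; τ_1 = 190.3/191.6 = 0.9932 μs.
Leg 2: speed unknown; τ_2 = 337.8/γ_2.
Total proper time: 0.9932 + τ_2 = 191.4, so τ_2 = 191.4 − 0.9932 = 190.4 μs.
γ_2 = 337.8/190.4 = 1.774; β = √(1 − 1/γ²) = √0.6823.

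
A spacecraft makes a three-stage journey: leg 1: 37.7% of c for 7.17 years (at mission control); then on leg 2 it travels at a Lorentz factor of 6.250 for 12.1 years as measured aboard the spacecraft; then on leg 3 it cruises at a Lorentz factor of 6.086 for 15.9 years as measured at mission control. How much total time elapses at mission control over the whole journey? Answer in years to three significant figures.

Δt = 98.7 years

Leg 1: 7.17 years is already measured at mission control.
Leg 2: γ = 6.250; Δt_2 = 6.250 × 12.1 = 75.63 years.
Leg 3: 15.9 years is already measured at mission control.
Total: 7.170 + 75.63 + 15.90 years.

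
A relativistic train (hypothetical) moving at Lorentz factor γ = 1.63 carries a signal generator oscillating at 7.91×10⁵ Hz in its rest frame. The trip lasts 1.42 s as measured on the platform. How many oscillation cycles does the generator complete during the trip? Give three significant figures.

γ = 1.63
The oscillator's own cycle count is N = f × τ where τ is the proper time on the train. τ = Δt/γ = 1.42/1.630 = 0.8712 s = 8.712×10⁻¹ s.
N = 7.91×10⁵ × 8.712×10⁻¹ = 6.891×10⁵.

N = 6.89×10⁵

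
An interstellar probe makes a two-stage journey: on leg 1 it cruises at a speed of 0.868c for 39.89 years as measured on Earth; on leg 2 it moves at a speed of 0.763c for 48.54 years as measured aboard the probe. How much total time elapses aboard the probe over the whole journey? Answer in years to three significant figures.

Leg 1: γ = 1/√(1 − 0.868²) = 1/√0.2466 = 2.014; τ_1 = 39.89/2.014 = 19.81 years.
Leg 2: 48.54 years is already measured aboard the probe.
Total: 19.81 + 48.54 years.

τ = 68.3 years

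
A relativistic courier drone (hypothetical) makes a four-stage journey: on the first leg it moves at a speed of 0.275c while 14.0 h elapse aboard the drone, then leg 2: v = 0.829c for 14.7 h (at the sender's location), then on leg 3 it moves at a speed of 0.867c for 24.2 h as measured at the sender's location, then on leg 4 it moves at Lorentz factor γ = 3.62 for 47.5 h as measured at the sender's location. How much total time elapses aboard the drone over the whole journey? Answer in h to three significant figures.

τ = 47.4 h

Leg 1: 14.0 h is already measured aboard the drone.
Leg 2: γ = 1/√(1 − 0.829²) = 1/√0.3128 = 1.788; τ_2 = 14.7/1.788 = 8.221 h.
Leg 3: γ = 1/√(1 − 0.867²) = 1/√0.2483 = 2.007; τ_3 = 24.2/2.007 = 12.06 h.
Leg 4: γ = 3.62; τ_4 = 47.5/3.620 = 13.12 h.
Total: 14.00 + 8.221 + 12.06 + 13.12 h.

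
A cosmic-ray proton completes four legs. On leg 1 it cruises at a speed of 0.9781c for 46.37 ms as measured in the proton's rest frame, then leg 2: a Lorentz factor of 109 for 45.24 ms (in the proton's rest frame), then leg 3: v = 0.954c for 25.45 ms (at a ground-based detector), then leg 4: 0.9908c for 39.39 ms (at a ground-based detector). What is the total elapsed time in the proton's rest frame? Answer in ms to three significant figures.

τ = 105 ms

Leg 1: 46.37 ms is already measured in the proton's rest frame.
Leg 2: 45.24 ms is already measured in the proton's rest frame.
Leg 3: γ = 1/√(1 − 0.954²) = 1/√0.08988 = 3.335; τ_3 = 25.45/3.335 = 7.630 ms.
Leg 4: γ = 1/√(1 − 0.9908²) = 1/√0.01832 = 7.389; τ_4 = 39.39/7.389 = 5.331 ms.
Total: 46.37 + 45.24 + 7.630 + 5.331 ms.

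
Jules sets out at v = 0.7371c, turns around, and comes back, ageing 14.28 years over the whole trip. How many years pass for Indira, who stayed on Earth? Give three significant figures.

Δt = 21.1 years

γ = 1/√(1 − 0.7371²) = 1/√0.4567 = 1.480
Earth-frame duration is the dilated interval: Δt = γτ = 1.480 × 14.28 years.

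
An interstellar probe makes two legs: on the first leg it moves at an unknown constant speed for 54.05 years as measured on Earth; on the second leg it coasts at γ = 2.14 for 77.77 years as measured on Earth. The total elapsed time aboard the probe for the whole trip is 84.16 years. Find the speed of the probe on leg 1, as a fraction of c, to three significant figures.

β = 0.466

Leg 1: speed unknown; τ_1 = 54.05/γ_1.
Leg 2: γ = 2.14; τ_2 = 77.77/2.140 = 36.34 years.
Total proper time: τ_1 + 36.34 = 84.16, so τ_1 = 84.16 − 36.34 = 47.82 years.
γ_1 = 54.05/47.82 = 1.130; β = √(1 − 1/γ²) = √0.2173.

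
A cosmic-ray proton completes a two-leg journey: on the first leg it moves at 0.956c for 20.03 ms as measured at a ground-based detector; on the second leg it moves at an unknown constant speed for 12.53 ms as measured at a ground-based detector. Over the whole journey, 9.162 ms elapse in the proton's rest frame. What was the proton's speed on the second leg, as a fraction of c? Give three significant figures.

Leg 1: γ = 1/√(1 − 0.956²) = 1/√0.08606 = 3.409; τ_1 = 20.03/3.409 = 5.876 ms.
Leg 2: speed unknown; τ_2 = 12.53/γ_2.
Total proper time: 5.876 + τ_2 = 9.162, so τ_2 = 9.162 − 5.876 = 3.286 ms.
γ_2 = 12.53/3.286 = 3.813; β = √(1 − 1/γ²) = √0.9312.

β = 0.965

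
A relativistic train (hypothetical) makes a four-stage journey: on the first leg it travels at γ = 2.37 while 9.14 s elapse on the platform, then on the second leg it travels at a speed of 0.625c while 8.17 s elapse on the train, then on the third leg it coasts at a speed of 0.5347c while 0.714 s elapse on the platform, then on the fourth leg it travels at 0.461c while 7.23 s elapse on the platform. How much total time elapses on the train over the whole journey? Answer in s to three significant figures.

Leg 1: γ = 2.37; τ_1 = 9.14/2.370 = 3.857 s.
Leg 2: 8.17 s is already measured on the train.
Leg 3: γ = 1/√(1 − 0.5347²) = 1/√0.7141 = 1.183; τ_3 = 0.714/1.183 = 0.6034 s.
Leg 4: γ = 1/√(1 − 0.461²) = 1/√0.7875 = 1.127; τ_4 = 7.23/1.127 = 6.416 s.
Total: 3.857 + 8.170 + 0.6034 + 6.416 s.

τ = 19.0 s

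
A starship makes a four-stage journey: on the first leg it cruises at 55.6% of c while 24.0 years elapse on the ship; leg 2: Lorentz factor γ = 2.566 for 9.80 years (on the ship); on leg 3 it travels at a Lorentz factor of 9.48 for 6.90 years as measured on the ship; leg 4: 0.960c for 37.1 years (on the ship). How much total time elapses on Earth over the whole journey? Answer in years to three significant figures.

Leg 1: β = 0.556; γ = 1/√(1 − 0.556²) = 1/√0.6909 = 1.203; Δt_1 = 1.203 × 24.0 = 28.87 years.
Leg 2: γ = 2.566; Δt_2 = 2.566 × 9.80 = 25.15 years.
Leg 3: γ = 9.48; Δt_3 = 9.480 × 6.90 = 65.41 years.
Leg 4: γ = 1/√(1 − 0.960²) = 25/7 ≈ 3.571; Δt_4 = 3.571 × 37.1 = 132.5 years.
Total: 28.87 + 25.15 + 65.41 + 132.5 years.

Δt = 252 years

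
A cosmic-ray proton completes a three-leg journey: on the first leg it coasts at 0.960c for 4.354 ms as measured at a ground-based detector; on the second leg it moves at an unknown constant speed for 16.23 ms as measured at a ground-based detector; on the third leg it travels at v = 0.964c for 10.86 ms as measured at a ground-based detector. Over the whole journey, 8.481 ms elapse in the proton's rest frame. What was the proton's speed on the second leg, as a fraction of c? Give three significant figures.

Leg 1: γ = 1/√(1 − 0.960²) = 25/7 ≈ 3.571; τ_1 = 4.354/3.571 = 1.219 ms.
Leg 2: speed unknown; τ_2 = 16.23/γ_2.
Leg 3: γ = 1/√(1 − 0.964²) = 1/√0.07070 = 3.761; τ_3 = 10.86/3.761 = 2.888 ms.
Total proper time: 1.219 + τ_2 + 2.888 = 8.481, so τ_2 = 8.481 − 4.107 = 4.374 ms.
γ_2 = 16.23/4.374 = 3.710; β = √(1 − 1/γ²) = √0.9274.

β = 0.963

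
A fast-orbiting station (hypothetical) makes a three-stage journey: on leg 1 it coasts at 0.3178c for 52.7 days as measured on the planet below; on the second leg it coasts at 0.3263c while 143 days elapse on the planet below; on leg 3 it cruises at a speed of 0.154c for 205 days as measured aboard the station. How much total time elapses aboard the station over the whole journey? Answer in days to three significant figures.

τ = 390 days

Leg 1: γ = 1/√(1 − 0.3178²) = 1/√0.8990 = 1.055; τ_1 = 52.7/1.055 = 49.97 days.
Leg 2: γ = 1/√(1 − 0.3263²) = 1/√0.8935 = 1.058; τ_2 = 143/1.058 = 135.2 days.
Leg 3: 205 days is already measured aboard the station.
Total: 49.97 + 135.2 + 205.0 days.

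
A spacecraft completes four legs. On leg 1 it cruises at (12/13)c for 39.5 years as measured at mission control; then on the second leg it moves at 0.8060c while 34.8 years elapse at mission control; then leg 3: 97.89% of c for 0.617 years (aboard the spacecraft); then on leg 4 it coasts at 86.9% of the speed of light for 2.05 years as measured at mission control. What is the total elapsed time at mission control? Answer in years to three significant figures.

Δt = 79.4 years

Leg 1: 39.5 years is already measured at mission control.
Leg 2: 34.8 years is already measured at mission control.
Leg 3: β = 0.9789; γ = 1/√(1 − 0.9789²) = 1/√0.04175 = 4.894; Δt_3 = 4.894 × 0.617 = 3.019 years.
Leg 4: 2.05 years is already measured at mission control.
Total: 39.50 + 34.80 + 3.019 + 2.050 years.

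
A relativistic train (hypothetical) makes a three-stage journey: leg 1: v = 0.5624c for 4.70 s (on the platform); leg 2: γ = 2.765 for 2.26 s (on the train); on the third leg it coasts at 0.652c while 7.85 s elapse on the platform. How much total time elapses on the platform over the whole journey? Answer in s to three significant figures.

Leg 1: 4.70 s is already measured on the platform.
Leg 2: γ = 2.765; Δt_2 = 2.765 × 2.26 = 6.249 s.
Leg 3: 7.85 s is already measured on the platform.
Total: 4.700 + 6.249 + 7.850 s.

Δt = 18.8 s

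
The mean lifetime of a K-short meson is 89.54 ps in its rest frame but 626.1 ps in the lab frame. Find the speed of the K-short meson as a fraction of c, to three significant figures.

β = 0.990

γ = Δt/τ₀ = 626.1/89.54 = 6.992
β = √(1 − 1/γ²) = √(1 − 0.02045) = √0.9795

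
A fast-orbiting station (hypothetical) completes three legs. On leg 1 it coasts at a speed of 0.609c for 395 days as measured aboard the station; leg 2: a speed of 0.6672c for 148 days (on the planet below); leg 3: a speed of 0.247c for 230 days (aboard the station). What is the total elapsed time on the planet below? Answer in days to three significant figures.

Leg 1: γ = 1/√(1 − 0.609²) = 1/√0.6291 = 1.261; Δt_1 = 1.261 × 395 = 498.0 days.
Leg 2: 148 days is already measured on the planet below.
Leg 3: γ = 1/√(1 − 0.247²) = 1/√0.9390 = 1.032; Δt_3 = 1.032 × 230 = 237.4 days.
Total: 498.0 + 148.0 + 237.4 days.

Δt = 883 days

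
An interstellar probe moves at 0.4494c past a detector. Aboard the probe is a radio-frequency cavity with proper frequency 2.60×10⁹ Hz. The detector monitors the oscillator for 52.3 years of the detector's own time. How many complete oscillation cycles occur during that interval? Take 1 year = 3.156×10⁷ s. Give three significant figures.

N = 3.83×10¹⁸

γ = 1/√(1 − 0.4494²) = 1/√0.7980 = 1.119
During 52.3 years of lab time, the oscillator's proper time advances by τ = Δt/γ = 52.3/1.119 = 46.72 years = 1.475×10⁹ s.
N = f × τ = 2.60×10⁹ × 1.475×10⁹ = 3.834×10¹⁸.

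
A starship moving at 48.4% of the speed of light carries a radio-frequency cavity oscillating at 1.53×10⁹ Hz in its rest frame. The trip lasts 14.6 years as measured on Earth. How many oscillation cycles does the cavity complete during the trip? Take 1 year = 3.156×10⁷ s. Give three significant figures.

N = 6.17×10¹⁷

β = 0.484; γ = 1/√(1 − 0.484²) = 1/√0.7657 = 1.143
The oscillator's own cycle count is N = f × τ where τ is the proper time on the ship. τ = Δt/γ = 14.6/1.143 = 12.78 years = 4.032×10⁸ s.
N = 1.53×10⁹ × 4.032×10⁸ = 6.169×10¹⁷.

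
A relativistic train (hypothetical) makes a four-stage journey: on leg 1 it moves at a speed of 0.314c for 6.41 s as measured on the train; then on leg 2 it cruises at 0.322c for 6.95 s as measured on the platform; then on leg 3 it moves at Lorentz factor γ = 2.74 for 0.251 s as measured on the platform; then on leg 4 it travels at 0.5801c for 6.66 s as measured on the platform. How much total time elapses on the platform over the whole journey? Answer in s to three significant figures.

Δt = 20.6 s

Leg 1: γ = 1/√(1 − 0.314²) = 1/√0.9014 = 1.053; Δt_1 = 1.053 × 6.41 = 6.751 s.
Leg 2: 6.95 s is already measured on the platform.
Leg 3: 0.251 s is already measured on the platform.
Leg 4: 6.66 s is already measured on the platform.
Total: 6.751 + 6.950 + 0.2510 + 6.660 s.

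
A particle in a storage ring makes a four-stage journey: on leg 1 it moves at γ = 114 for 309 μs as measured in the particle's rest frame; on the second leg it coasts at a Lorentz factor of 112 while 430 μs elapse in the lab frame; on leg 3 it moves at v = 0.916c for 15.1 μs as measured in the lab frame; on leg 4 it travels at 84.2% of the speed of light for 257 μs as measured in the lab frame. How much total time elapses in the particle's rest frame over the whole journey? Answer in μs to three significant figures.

Leg 1: 309 μs is already measured in the particle's rest frame.
Leg 2: γ = 112; τ_2 = 430/112.0 = 3.839 μs.
Leg 3: γ = 1/√(1 − 0.916²) = 1/√0.1609 = 2.493; τ_3 = 15.1/2.493 = 6.058 μs.
Leg 4: β = 0.842; γ = 1/√(1 − 0.842²) = 1/√0.2910 = 1.854; τ_4 = 257/1.854 = 138.6 μs.
Total: 309.0 + 3.839 + 6.058 + 138.6 μs.

τ = 458 μs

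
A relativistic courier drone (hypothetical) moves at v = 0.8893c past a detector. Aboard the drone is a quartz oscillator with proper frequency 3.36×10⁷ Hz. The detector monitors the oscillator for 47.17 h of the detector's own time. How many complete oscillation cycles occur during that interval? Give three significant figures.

N = 2.61×10¹²

γ = 1/√(1 − 0.8893²) = 1/√0.2091 = 2.187
During 47.17 h of lab time, the oscillator's proper time advances by τ = Δt/γ = 47.17/2.187 = 21.57 h = 7.766×10⁴ s.
N = f × τ = 3.36×10⁷ × 7.766×10⁴ = 2.609×10¹².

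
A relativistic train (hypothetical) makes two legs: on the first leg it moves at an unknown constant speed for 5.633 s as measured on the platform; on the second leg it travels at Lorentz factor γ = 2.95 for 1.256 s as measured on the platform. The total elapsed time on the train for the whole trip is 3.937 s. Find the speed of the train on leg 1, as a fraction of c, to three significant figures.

Leg 1: speed unknown; τ_1 = 5.633/γ_1.
Leg 2: γ = 2.95; τ_2 = 1.256/2.950 = 0.4258 s.
Total proper time: τ_1 + 0.4258 = 3.937, so τ_1 = 3.937 − 0.4258 = 3.511 s.
γ_1 = 5.633/3.511 = 1.604; β = √(1 − 1/γ²) = √0.6115.

β = 0.782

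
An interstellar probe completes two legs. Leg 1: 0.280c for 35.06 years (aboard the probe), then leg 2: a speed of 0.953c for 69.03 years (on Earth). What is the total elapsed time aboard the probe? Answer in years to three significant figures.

τ = 56.0 years

Leg 1: 35.06 years is already measured aboard the probe.
Leg 2: γ = 1/√(1 − 0.953²) = 1/√0.09179 = 3.301; τ_2 = 69.03/3.301 = 20.91 years.
Total: 35.06 + 20.91 years.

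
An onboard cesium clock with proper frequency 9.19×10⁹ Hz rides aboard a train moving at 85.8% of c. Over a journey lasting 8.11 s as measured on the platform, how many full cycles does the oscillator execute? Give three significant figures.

N = 3.83×10¹⁰

β = 0.858; γ = 1/√(1 − 0.858²) = 1/√0.2638 = 1.947
The oscillator's own cycle count is N = f × τ where τ is the proper time on the train. τ = Δt/γ = 8.11/1.947 = 4.166 s = 4.166×10⁰ s.
N = 9.19×10⁹ × 4.166×10⁰ = 3.828×10¹⁰.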